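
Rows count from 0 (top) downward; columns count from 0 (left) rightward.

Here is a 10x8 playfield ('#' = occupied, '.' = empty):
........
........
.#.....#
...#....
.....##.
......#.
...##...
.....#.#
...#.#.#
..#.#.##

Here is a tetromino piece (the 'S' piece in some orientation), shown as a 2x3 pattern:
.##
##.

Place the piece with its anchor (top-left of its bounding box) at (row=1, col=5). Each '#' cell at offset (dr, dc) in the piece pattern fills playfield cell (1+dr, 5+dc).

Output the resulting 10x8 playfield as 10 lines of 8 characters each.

Answer: ........
......##
.#...###
...#....
.....##.
......#.
...##...
.....#.#
...#.#.#
..#.#.##

Derivation:
Fill (1+0,5+1) = (1,6)
Fill (1+0,5+2) = (1,7)
Fill (1+1,5+0) = (2,5)
Fill (1+1,5+1) = (2,6)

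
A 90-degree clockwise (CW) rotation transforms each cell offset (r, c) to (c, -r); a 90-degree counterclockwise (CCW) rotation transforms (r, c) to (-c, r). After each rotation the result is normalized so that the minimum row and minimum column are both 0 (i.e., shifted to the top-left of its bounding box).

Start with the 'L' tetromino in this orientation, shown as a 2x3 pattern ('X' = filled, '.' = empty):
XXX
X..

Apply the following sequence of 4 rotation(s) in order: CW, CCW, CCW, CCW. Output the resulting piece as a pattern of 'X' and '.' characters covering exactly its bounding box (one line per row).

Answer: ..X
XXX

Derivation:
Start:
XXX
X..
After rotation 1 (CW):
XX
.X
.X
After rotation 2 (CCW):
XXX
X..
After rotation 3 (CCW):
X.
X.
XX
After rotation 4 (CCW):
..X
XXX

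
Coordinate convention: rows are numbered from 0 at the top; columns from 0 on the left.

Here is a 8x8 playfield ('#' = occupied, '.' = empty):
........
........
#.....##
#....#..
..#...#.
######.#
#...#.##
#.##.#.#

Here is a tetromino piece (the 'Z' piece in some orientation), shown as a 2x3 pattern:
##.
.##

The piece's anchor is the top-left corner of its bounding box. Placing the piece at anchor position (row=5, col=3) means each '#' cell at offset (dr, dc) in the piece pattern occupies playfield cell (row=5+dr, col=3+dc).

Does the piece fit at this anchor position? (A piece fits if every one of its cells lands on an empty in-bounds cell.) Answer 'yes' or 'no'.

Answer: no

Derivation:
Check each piece cell at anchor (5, 3):
  offset (0,0) -> (5,3): occupied ('#') -> FAIL
  offset (0,1) -> (5,4): occupied ('#') -> FAIL
  offset (1,1) -> (6,4): occupied ('#') -> FAIL
  offset (1,2) -> (6,5): empty -> OK
All cells valid: no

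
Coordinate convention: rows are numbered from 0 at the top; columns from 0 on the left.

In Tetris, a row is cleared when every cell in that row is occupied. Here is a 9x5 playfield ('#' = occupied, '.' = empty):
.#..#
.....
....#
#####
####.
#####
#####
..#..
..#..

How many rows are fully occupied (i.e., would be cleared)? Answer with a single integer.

Answer: 3

Derivation:
Check each row:
  row 0: 3 empty cells -> not full
  row 1: 5 empty cells -> not full
  row 2: 4 empty cells -> not full
  row 3: 0 empty cells -> FULL (clear)
  row 4: 1 empty cell -> not full
  row 5: 0 empty cells -> FULL (clear)
  row 6: 0 empty cells -> FULL (clear)
  row 7: 4 empty cells -> not full
  row 8: 4 empty cells -> not full
Total rows cleared: 3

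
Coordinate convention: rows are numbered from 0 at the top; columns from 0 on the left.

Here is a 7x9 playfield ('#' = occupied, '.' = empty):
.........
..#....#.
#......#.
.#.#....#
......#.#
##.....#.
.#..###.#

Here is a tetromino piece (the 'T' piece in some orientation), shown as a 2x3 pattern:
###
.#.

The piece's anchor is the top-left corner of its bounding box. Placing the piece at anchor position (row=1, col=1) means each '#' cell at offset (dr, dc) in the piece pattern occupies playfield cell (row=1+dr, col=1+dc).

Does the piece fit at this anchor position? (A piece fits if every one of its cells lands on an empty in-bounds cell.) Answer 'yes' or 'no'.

Answer: no

Derivation:
Check each piece cell at anchor (1, 1):
  offset (0,0) -> (1,1): empty -> OK
  offset (0,1) -> (1,2): occupied ('#') -> FAIL
  offset (0,2) -> (1,3): empty -> OK
  offset (1,1) -> (2,2): empty -> OK
All cells valid: no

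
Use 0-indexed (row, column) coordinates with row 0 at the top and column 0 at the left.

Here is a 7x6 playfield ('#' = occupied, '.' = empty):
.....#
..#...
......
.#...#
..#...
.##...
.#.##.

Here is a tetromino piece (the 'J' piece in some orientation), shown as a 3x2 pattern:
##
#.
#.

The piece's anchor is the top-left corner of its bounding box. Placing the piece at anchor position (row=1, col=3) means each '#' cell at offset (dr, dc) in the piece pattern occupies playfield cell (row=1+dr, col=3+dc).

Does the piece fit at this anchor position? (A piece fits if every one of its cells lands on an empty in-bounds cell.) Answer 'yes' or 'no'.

Answer: yes

Derivation:
Check each piece cell at anchor (1, 3):
  offset (0,0) -> (1,3): empty -> OK
  offset (0,1) -> (1,4): empty -> OK
  offset (1,0) -> (2,3): empty -> OK
  offset (2,0) -> (3,3): empty -> OK
All cells valid: yes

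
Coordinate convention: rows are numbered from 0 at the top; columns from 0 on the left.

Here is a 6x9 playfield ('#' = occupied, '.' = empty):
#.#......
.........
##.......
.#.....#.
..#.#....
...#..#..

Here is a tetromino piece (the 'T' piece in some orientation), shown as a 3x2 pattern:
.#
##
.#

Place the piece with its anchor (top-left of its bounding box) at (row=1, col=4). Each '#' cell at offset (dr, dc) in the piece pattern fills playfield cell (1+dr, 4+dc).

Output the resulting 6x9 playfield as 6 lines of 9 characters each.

Answer: #.#......
.....#...
##..##...
.#...#.#.
..#.#....
...#..#..

Derivation:
Fill (1+0,4+1) = (1,5)
Fill (1+1,4+0) = (2,4)
Fill (1+1,4+1) = (2,5)
Fill (1+2,4+1) = (3,5)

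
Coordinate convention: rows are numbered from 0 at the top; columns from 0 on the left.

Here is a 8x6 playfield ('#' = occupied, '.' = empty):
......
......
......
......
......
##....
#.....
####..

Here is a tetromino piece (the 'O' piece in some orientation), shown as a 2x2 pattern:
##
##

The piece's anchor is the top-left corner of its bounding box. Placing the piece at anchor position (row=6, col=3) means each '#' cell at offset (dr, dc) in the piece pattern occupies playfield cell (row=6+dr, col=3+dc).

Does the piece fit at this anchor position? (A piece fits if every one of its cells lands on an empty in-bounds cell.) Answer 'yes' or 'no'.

Check each piece cell at anchor (6, 3):
  offset (0,0) -> (6,3): empty -> OK
  offset (0,1) -> (6,4): empty -> OK
  offset (1,0) -> (7,3): occupied ('#') -> FAIL
  offset (1,1) -> (7,4): empty -> OK
All cells valid: no

Answer: no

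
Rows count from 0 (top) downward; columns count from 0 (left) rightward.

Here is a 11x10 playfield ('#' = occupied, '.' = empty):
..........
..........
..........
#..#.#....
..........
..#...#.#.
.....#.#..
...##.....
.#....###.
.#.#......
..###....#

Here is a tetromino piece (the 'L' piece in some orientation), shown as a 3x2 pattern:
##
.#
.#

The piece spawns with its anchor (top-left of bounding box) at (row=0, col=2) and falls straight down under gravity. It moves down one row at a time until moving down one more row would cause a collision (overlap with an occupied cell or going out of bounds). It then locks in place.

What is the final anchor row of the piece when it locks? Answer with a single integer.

Spawn at (row=0, col=2). Try each row:
  row 0: fits
  row 1: blocked -> lock at row 0

Answer: 0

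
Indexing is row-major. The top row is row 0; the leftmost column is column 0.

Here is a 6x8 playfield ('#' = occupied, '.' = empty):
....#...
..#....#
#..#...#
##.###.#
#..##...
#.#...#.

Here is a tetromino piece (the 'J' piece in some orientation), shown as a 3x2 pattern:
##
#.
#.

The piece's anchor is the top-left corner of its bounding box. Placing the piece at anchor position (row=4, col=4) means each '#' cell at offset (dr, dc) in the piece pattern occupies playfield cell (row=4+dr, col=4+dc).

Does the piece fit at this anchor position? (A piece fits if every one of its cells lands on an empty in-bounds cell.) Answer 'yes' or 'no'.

Check each piece cell at anchor (4, 4):
  offset (0,0) -> (4,4): occupied ('#') -> FAIL
  offset (0,1) -> (4,5): empty -> OK
  offset (1,0) -> (5,4): empty -> OK
  offset (2,0) -> (6,4): out of bounds -> FAIL
All cells valid: no

Answer: no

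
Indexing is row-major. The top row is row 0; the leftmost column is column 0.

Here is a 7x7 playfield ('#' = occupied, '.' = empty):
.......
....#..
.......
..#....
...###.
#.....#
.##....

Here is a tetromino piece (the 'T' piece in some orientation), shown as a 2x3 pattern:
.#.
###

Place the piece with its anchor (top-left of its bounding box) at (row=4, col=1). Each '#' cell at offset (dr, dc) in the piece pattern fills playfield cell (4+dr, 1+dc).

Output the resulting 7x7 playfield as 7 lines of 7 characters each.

Answer: .......
....#..
.......
..#....
..####.
####..#
.##....

Derivation:
Fill (4+0,1+1) = (4,2)
Fill (4+1,1+0) = (5,1)
Fill (4+1,1+1) = (5,2)
Fill (4+1,1+2) = (5,3)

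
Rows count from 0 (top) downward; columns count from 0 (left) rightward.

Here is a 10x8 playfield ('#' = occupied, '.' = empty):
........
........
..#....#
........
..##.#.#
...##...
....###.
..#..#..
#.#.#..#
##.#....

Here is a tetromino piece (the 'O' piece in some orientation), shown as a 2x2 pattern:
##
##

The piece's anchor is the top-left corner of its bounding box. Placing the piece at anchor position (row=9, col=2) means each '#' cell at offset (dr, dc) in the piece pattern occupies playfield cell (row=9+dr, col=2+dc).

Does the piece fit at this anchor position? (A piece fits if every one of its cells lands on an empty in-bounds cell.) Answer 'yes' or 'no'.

Answer: no

Derivation:
Check each piece cell at anchor (9, 2):
  offset (0,0) -> (9,2): empty -> OK
  offset (0,1) -> (9,3): occupied ('#') -> FAIL
  offset (1,0) -> (10,2): out of bounds -> FAIL
  offset (1,1) -> (10,3): out of bounds -> FAIL
All cells valid: no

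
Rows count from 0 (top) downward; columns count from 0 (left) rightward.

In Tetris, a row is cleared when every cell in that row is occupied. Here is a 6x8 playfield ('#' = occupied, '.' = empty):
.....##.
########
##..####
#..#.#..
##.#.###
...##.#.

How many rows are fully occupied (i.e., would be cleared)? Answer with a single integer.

Answer: 1

Derivation:
Check each row:
  row 0: 6 empty cells -> not full
  row 1: 0 empty cells -> FULL (clear)
  row 2: 2 empty cells -> not full
  row 3: 5 empty cells -> not full
  row 4: 2 empty cells -> not full
  row 5: 5 empty cells -> not full
Total rows cleared: 1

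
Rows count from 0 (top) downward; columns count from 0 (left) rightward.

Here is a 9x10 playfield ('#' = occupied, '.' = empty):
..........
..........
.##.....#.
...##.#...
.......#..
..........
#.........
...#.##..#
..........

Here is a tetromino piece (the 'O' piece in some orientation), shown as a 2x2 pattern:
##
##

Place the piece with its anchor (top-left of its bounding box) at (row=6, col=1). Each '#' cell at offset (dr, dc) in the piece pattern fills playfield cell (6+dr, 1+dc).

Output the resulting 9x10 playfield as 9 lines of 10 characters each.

Fill (6+0,1+0) = (6,1)
Fill (6+0,1+1) = (6,2)
Fill (6+1,1+0) = (7,1)
Fill (6+1,1+1) = (7,2)

Answer: ..........
..........
.##.....#.
...##.#...
.......#..
..........
###.......
.###.##..#
..........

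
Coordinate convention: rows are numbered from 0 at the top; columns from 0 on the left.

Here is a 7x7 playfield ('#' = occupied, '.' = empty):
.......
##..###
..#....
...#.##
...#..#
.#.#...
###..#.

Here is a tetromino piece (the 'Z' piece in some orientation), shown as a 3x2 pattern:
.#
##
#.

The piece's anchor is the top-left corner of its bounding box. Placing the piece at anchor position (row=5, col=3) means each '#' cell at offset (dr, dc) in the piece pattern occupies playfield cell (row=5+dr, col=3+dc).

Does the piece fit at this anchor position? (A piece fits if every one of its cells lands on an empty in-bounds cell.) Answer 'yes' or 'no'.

Check each piece cell at anchor (5, 3):
  offset (0,1) -> (5,4): empty -> OK
  offset (1,0) -> (6,3): empty -> OK
  offset (1,1) -> (6,4): empty -> OK
  offset (2,0) -> (7,3): out of bounds -> FAIL
All cells valid: no

Answer: no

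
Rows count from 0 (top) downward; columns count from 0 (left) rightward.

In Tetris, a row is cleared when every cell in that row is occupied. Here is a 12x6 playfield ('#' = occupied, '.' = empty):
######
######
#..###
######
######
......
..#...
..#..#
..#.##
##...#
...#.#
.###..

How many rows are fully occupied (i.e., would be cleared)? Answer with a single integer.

Answer: 4

Derivation:
Check each row:
  row 0: 0 empty cells -> FULL (clear)
  row 1: 0 empty cells -> FULL (clear)
  row 2: 2 empty cells -> not full
  row 3: 0 empty cells -> FULL (clear)
  row 4: 0 empty cells -> FULL (clear)
  row 5: 6 empty cells -> not full
  row 6: 5 empty cells -> not full
  row 7: 4 empty cells -> not full
  row 8: 3 empty cells -> not full
  row 9: 3 empty cells -> not full
  row 10: 4 empty cells -> not full
  row 11: 3 empty cells -> not full
Total rows cleared: 4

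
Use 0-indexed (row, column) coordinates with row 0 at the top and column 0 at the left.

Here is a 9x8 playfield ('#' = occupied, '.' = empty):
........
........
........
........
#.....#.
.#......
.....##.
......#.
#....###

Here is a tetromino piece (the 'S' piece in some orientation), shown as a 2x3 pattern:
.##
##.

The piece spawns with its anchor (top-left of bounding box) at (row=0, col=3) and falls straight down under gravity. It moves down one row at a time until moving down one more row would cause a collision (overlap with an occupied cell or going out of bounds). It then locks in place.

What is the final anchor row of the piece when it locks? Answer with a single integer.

Answer: 5

Derivation:
Spawn at (row=0, col=3). Try each row:
  row 0: fits
  row 1: fits
  row 2: fits
  row 3: fits
  row 4: fits
  row 5: fits
  row 6: blocked -> lock at row 5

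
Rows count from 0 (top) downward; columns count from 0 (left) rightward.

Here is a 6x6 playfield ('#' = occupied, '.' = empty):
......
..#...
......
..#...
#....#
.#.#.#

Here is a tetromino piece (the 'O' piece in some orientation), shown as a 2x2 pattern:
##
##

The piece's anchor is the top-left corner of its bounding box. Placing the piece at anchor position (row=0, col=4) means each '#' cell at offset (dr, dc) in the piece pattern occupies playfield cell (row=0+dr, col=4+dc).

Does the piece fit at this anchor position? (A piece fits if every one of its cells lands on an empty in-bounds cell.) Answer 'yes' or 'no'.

Check each piece cell at anchor (0, 4):
  offset (0,0) -> (0,4): empty -> OK
  offset (0,1) -> (0,5): empty -> OK
  offset (1,0) -> (1,4): empty -> OK
  offset (1,1) -> (1,5): empty -> OK
All cells valid: yes

Answer: yes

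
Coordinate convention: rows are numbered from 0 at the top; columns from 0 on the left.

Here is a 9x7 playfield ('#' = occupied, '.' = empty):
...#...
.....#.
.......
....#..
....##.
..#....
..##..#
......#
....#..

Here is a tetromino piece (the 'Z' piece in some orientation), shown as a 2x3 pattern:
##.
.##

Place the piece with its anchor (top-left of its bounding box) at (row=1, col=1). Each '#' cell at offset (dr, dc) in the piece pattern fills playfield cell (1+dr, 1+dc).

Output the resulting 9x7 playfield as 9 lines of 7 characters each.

Fill (1+0,1+0) = (1,1)
Fill (1+0,1+1) = (1,2)
Fill (1+1,1+1) = (2,2)
Fill (1+1,1+2) = (2,3)

Answer: ...#...
.##..#.
..##...
....#..
....##.
..#....
..##..#
......#
....#..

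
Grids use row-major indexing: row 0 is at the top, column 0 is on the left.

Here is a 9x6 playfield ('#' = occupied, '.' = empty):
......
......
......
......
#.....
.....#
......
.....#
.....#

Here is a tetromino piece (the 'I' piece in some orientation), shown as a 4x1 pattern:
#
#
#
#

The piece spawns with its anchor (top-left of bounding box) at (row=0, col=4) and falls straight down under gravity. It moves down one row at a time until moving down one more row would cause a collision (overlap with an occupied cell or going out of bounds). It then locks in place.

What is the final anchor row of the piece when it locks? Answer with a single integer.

Answer: 5

Derivation:
Spawn at (row=0, col=4). Try each row:
  row 0: fits
  row 1: fits
  row 2: fits
  row 3: fits
  row 4: fits
  row 5: fits
  row 6: blocked -> lock at row 5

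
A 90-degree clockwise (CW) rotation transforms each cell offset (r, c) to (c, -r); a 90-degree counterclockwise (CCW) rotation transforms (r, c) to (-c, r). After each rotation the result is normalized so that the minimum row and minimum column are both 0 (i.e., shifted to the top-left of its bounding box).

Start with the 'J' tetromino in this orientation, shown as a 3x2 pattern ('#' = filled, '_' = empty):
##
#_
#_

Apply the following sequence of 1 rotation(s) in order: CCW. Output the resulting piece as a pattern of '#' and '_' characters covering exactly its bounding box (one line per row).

Start:
##
#_
#_
After rotation 1 (CCW):
#__
###

Answer: #__
###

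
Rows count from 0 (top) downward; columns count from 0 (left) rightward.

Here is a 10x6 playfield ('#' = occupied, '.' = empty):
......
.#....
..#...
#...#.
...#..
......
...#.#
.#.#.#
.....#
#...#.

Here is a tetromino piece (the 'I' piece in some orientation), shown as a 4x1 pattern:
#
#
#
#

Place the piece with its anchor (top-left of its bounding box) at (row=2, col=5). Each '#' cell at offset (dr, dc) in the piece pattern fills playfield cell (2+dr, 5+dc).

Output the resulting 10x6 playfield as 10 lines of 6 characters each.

Fill (2+0,5+0) = (2,5)
Fill (2+1,5+0) = (3,5)
Fill (2+2,5+0) = (4,5)
Fill (2+3,5+0) = (5,5)

Answer: ......
.#....
..#..#
#...##
...#.#
.....#
...#.#
.#.#.#
.....#
#...#.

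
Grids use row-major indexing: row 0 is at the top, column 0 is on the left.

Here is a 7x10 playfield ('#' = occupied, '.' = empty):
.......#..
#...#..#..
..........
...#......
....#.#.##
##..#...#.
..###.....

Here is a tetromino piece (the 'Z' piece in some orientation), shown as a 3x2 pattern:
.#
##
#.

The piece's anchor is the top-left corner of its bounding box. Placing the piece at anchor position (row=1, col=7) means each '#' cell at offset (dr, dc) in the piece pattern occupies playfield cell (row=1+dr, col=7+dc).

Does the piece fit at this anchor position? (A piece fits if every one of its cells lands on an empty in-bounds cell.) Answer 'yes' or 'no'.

Answer: yes

Derivation:
Check each piece cell at anchor (1, 7):
  offset (0,1) -> (1,8): empty -> OK
  offset (1,0) -> (2,7): empty -> OK
  offset (1,1) -> (2,8): empty -> OK
  offset (2,0) -> (3,7): empty -> OK
All cells valid: yes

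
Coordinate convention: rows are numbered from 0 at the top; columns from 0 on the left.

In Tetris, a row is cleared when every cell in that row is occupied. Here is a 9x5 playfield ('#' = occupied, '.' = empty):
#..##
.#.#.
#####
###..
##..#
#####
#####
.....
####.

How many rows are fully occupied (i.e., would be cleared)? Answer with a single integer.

Answer: 3

Derivation:
Check each row:
  row 0: 2 empty cells -> not full
  row 1: 3 empty cells -> not full
  row 2: 0 empty cells -> FULL (clear)
  row 3: 2 empty cells -> not full
  row 4: 2 empty cells -> not full
  row 5: 0 empty cells -> FULL (clear)
  row 6: 0 empty cells -> FULL (clear)
  row 7: 5 empty cells -> not full
  row 8: 1 empty cell -> not full
Total rows cleared: 3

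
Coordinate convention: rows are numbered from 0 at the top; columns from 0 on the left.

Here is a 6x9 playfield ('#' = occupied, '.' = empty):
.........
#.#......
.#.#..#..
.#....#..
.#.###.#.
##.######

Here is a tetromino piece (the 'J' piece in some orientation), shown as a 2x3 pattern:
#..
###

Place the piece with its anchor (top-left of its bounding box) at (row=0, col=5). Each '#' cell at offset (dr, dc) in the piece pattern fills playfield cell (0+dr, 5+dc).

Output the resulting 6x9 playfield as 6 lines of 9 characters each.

Fill (0+0,5+0) = (0,5)
Fill (0+1,5+0) = (1,5)
Fill (0+1,5+1) = (1,6)
Fill (0+1,5+2) = (1,7)

Answer: .....#...
#.#..###.
.#.#..#..
.#....#..
.#.###.#.
##.######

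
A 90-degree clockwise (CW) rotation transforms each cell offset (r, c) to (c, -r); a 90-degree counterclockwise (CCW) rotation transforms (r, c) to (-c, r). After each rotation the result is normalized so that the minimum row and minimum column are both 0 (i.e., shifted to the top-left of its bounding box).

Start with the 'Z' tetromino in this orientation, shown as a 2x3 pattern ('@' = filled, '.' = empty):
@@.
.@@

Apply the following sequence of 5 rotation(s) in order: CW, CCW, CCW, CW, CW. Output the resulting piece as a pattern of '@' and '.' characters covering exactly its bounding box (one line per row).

Start:
@@.
.@@
After rotation 1 (CW):
.@
@@
@.
After rotation 2 (CCW):
@@.
.@@
After rotation 3 (CCW):
.@
@@
@.
After rotation 4 (CW):
@@.
.@@
After rotation 5 (CW):
.@
@@
@.

Answer: .@
@@
@.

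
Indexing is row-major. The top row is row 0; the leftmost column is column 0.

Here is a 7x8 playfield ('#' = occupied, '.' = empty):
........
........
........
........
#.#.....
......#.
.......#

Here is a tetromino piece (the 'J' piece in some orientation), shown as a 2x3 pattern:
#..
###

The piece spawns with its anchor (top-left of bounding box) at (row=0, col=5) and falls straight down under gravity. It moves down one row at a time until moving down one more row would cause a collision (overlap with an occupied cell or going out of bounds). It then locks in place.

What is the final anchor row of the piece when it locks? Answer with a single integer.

Spawn at (row=0, col=5). Try each row:
  row 0: fits
  row 1: fits
  row 2: fits
  row 3: fits
  row 4: blocked -> lock at row 3

Answer: 3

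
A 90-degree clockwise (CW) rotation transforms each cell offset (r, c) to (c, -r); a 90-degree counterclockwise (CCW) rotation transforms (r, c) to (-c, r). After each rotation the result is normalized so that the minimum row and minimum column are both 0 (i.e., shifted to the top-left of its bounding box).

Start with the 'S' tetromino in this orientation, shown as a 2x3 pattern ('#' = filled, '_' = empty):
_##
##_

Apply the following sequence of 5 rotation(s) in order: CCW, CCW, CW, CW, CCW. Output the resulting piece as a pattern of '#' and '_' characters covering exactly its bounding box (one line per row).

Start:
_##
##_
After rotation 1 (CCW):
#_
##
_#
After rotation 2 (CCW):
_##
##_
After rotation 3 (CW):
#_
##
_#
After rotation 4 (CW):
_##
##_
After rotation 5 (CCW):
#_
##
_#

Answer: #_
##
_#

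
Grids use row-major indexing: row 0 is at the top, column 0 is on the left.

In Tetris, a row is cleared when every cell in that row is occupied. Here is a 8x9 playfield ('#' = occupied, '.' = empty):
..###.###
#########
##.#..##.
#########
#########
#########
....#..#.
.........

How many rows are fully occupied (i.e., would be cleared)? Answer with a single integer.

Answer: 4

Derivation:
Check each row:
  row 0: 3 empty cells -> not full
  row 1: 0 empty cells -> FULL (clear)
  row 2: 4 empty cells -> not full
  row 3: 0 empty cells -> FULL (clear)
  row 4: 0 empty cells -> FULL (clear)
  row 5: 0 empty cells -> FULL (clear)
  row 6: 7 empty cells -> not full
  row 7: 9 empty cells -> not full
Total rows cleared: 4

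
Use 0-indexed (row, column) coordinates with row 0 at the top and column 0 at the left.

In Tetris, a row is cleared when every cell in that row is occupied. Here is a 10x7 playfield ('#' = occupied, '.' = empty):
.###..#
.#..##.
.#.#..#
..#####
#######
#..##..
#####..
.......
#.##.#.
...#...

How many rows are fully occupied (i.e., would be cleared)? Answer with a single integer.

Check each row:
  row 0: 3 empty cells -> not full
  row 1: 4 empty cells -> not full
  row 2: 4 empty cells -> not full
  row 3: 2 empty cells -> not full
  row 4: 0 empty cells -> FULL (clear)
  row 5: 4 empty cells -> not full
  row 6: 2 empty cells -> not full
  row 7: 7 empty cells -> not full
  row 8: 3 empty cells -> not full
  row 9: 6 empty cells -> not full
Total rows cleared: 1

Answer: 1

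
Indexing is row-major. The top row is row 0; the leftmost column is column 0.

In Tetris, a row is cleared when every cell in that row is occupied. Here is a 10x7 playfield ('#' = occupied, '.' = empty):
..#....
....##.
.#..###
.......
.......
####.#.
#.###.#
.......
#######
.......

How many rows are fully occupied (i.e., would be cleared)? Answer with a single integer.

Answer: 1

Derivation:
Check each row:
  row 0: 6 empty cells -> not full
  row 1: 5 empty cells -> not full
  row 2: 3 empty cells -> not full
  row 3: 7 empty cells -> not full
  row 4: 7 empty cells -> not full
  row 5: 2 empty cells -> not full
  row 6: 2 empty cells -> not full
  row 7: 7 empty cells -> not full
  row 8: 0 empty cells -> FULL (clear)
  row 9: 7 empty cells -> not full
Total rows cleared: 1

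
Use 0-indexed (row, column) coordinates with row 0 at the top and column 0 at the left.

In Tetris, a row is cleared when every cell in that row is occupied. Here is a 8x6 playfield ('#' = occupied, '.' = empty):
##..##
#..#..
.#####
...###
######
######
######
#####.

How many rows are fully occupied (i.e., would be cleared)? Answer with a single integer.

Check each row:
  row 0: 2 empty cells -> not full
  row 1: 4 empty cells -> not full
  row 2: 1 empty cell -> not full
  row 3: 3 empty cells -> not full
  row 4: 0 empty cells -> FULL (clear)
  row 5: 0 empty cells -> FULL (clear)
  row 6: 0 empty cells -> FULL (clear)
  row 7: 1 empty cell -> not full
Total rows cleared: 3

Answer: 3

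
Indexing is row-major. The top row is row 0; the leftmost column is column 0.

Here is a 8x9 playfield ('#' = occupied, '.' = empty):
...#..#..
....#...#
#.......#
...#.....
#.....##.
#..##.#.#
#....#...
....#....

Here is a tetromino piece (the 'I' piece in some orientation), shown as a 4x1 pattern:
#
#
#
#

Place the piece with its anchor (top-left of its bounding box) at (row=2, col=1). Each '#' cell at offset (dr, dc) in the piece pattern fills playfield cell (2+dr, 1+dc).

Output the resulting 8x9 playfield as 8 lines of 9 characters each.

Fill (2+0,1+0) = (2,1)
Fill (2+1,1+0) = (3,1)
Fill (2+2,1+0) = (4,1)
Fill (2+3,1+0) = (5,1)

Answer: ...#..#..
....#...#
##......#
.#.#.....
##....##.
##.##.#.#
#....#...
....#....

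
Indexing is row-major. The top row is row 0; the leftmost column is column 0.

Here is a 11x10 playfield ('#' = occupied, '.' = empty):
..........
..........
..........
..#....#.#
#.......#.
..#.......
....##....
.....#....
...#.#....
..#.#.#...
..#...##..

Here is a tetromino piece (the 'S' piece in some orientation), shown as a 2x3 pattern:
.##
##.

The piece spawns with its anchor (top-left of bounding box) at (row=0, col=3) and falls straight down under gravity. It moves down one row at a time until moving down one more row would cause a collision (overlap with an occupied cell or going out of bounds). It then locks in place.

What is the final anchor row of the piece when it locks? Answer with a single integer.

Answer: 4

Derivation:
Spawn at (row=0, col=3). Try each row:
  row 0: fits
  row 1: fits
  row 2: fits
  row 3: fits
  row 4: fits
  row 5: blocked -> lock at row 4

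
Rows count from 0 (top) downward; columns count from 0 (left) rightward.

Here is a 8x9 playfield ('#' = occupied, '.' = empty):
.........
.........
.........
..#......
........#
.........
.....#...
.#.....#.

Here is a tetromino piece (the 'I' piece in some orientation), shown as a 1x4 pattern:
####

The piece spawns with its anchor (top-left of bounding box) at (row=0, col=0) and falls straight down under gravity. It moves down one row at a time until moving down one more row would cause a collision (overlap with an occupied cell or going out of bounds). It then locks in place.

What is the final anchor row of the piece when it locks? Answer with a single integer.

Spawn at (row=0, col=0). Try each row:
  row 0: fits
  row 1: fits
  row 2: fits
  row 3: blocked -> lock at row 2

Answer: 2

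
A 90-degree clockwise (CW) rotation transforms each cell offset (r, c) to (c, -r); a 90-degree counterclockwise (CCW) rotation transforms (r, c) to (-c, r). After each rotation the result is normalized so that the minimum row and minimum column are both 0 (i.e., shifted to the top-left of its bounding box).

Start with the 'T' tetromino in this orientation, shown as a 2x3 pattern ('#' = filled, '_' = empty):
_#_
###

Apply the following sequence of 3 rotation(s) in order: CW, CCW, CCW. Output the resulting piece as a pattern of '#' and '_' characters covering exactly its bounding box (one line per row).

Start:
_#_
###
After rotation 1 (CW):
#_
##
#_
After rotation 2 (CCW):
_#_
###
After rotation 3 (CCW):
_#
##
_#

Answer: _#
##
_#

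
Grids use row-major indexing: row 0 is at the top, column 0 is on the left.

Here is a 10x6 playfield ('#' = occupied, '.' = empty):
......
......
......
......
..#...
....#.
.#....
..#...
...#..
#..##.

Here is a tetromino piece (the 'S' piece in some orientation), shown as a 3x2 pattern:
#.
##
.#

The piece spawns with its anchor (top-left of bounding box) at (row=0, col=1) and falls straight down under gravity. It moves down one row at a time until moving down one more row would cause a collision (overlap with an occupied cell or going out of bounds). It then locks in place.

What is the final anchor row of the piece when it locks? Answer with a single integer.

Spawn at (row=0, col=1). Try each row:
  row 0: fits
  row 1: fits
  row 2: blocked -> lock at row 1

Answer: 1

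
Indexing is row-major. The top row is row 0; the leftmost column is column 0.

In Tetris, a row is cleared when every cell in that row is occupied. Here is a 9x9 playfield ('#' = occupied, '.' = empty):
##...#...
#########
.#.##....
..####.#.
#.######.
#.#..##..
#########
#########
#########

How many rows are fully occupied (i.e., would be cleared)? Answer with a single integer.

Check each row:
  row 0: 6 empty cells -> not full
  row 1: 0 empty cells -> FULL (clear)
  row 2: 6 empty cells -> not full
  row 3: 4 empty cells -> not full
  row 4: 2 empty cells -> not full
  row 5: 5 empty cells -> not full
  row 6: 0 empty cells -> FULL (clear)
  row 7: 0 empty cells -> FULL (clear)
  row 8: 0 empty cells -> FULL (clear)
Total rows cleared: 4

Answer: 4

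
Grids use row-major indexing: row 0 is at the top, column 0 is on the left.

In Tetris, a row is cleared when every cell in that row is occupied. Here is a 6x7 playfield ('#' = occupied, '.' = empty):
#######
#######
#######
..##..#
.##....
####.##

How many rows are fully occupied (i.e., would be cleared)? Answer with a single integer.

Answer: 3

Derivation:
Check each row:
  row 0: 0 empty cells -> FULL (clear)
  row 1: 0 empty cells -> FULL (clear)
  row 2: 0 empty cells -> FULL (clear)
  row 3: 4 empty cells -> not full
  row 4: 5 empty cells -> not full
  row 5: 1 empty cell -> not full
Total rows cleared: 3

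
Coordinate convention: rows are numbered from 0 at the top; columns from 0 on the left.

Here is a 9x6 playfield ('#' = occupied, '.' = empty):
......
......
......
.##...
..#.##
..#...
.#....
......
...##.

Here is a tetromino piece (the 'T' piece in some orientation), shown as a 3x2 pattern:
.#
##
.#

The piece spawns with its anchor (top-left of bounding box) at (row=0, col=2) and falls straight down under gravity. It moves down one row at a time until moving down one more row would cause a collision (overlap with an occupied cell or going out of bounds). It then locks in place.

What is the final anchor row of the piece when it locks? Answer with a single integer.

Spawn at (row=0, col=2). Try each row:
  row 0: fits
  row 1: fits
  row 2: blocked -> lock at row 1

Answer: 1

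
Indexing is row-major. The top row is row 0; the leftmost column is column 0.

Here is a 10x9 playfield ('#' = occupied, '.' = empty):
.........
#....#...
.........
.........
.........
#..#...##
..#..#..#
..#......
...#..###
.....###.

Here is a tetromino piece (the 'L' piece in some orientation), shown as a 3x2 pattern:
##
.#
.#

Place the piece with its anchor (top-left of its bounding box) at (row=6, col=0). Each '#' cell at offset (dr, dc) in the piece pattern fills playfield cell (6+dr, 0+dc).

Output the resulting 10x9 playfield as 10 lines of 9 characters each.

Fill (6+0,0+0) = (6,0)
Fill (6+0,0+1) = (6,1)
Fill (6+1,0+1) = (7,1)
Fill (6+2,0+1) = (8,1)

Answer: .........
#....#...
.........
.........
.........
#..#...##
###..#..#
.##......
.#.#..###
.....###.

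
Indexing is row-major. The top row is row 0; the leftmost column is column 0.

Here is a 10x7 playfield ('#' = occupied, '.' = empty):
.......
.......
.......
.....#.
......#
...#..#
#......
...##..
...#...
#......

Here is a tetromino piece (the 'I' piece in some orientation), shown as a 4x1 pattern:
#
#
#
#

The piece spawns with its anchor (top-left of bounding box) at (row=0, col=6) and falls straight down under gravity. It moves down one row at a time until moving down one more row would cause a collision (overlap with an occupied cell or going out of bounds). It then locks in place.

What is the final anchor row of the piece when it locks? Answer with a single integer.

Spawn at (row=0, col=6). Try each row:
  row 0: fits
  row 1: blocked -> lock at row 0

Answer: 0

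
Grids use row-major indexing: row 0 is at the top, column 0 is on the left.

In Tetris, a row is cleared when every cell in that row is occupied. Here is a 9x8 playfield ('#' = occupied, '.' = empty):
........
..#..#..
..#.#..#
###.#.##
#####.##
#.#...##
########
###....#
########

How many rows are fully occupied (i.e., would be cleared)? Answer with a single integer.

Answer: 2

Derivation:
Check each row:
  row 0: 8 empty cells -> not full
  row 1: 6 empty cells -> not full
  row 2: 5 empty cells -> not full
  row 3: 2 empty cells -> not full
  row 4: 1 empty cell -> not full
  row 5: 4 empty cells -> not full
  row 6: 0 empty cells -> FULL (clear)
  row 7: 4 empty cells -> not full
  row 8: 0 empty cells -> FULL (clear)
Total rows cleared: 2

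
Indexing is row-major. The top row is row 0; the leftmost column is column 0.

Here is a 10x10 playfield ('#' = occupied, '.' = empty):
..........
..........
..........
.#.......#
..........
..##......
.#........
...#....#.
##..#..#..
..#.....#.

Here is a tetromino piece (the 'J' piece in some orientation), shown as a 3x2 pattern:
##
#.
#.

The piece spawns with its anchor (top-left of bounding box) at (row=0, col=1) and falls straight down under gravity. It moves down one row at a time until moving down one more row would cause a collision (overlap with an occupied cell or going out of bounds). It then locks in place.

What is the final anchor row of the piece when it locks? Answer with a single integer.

Answer: 0

Derivation:
Spawn at (row=0, col=1). Try each row:
  row 0: fits
  row 1: blocked -> lock at row 0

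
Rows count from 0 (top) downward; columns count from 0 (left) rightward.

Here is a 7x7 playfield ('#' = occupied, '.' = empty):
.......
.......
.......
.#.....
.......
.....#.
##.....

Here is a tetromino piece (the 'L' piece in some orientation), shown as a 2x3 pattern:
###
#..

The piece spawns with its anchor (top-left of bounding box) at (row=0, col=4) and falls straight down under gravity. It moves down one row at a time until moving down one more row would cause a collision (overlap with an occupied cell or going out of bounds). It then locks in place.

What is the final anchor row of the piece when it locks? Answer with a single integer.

Answer: 4

Derivation:
Spawn at (row=0, col=4). Try each row:
  row 0: fits
  row 1: fits
  row 2: fits
  row 3: fits
  row 4: fits
  row 5: blocked -> lock at row 4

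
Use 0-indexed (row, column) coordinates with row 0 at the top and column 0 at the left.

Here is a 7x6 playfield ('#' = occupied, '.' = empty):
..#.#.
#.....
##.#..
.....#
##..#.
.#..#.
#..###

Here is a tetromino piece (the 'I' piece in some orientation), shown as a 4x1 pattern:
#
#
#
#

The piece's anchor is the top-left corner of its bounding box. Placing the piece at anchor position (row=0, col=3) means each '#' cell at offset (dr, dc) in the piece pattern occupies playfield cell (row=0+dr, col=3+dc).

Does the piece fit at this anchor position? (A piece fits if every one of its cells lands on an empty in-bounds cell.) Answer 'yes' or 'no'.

Answer: no

Derivation:
Check each piece cell at anchor (0, 3):
  offset (0,0) -> (0,3): empty -> OK
  offset (1,0) -> (1,3): empty -> OK
  offset (2,0) -> (2,3): occupied ('#') -> FAIL
  offset (3,0) -> (3,3): empty -> OK
All cells valid: no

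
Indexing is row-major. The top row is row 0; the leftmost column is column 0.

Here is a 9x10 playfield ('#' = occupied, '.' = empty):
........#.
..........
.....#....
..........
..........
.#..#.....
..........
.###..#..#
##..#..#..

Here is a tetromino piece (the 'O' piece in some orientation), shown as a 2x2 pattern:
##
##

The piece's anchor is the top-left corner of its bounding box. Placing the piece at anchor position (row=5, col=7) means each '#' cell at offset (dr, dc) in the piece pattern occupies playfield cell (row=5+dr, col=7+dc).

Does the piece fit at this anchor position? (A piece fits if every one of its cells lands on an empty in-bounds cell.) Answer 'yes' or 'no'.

Answer: yes

Derivation:
Check each piece cell at anchor (5, 7):
  offset (0,0) -> (5,7): empty -> OK
  offset (0,1) -> (5,8): empty -> OK
  offset (1,0) -> (6,7): empty -> OK
  offset (1,1) -> (6,8): empty -> OK
All cells valid: yes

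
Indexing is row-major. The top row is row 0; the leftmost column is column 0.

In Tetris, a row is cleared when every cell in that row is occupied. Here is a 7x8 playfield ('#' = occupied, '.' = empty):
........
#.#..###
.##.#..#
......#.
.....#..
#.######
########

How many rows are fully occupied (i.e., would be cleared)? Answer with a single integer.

Check each row:
  row 0: 8 empty cells -> not full
  row 1: 3 empty cells -> not full
  row 2: 4 empty cells -> not full
  row 3: 7 empty cells -> not full
  row 4: 7 empty cells -> not full
  row 5: 1 empty cell -> not full
  row 6: 0 empty cells -> FULL (clear)
Total rows cleared: 1

Answer: 1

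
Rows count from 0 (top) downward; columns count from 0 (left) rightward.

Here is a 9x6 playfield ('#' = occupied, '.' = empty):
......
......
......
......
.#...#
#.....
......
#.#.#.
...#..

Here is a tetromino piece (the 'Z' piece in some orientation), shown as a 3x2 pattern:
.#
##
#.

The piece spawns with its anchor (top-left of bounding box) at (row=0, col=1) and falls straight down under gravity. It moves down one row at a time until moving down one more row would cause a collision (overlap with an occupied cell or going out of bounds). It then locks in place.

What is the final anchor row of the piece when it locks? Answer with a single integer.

Answer: 1

Derivation:
Spawn at (row=0, col=1). Try each row:
  row 0: fits
  row 1: fits
  row 2: blocked -> lock at row 1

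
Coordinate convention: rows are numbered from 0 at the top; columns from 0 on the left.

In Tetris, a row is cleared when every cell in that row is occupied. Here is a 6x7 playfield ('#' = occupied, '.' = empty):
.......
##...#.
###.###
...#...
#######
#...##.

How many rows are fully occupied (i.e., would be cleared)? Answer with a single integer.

Answer: 1

Derivation:
Check each row:
  row 0: 7 empty cells -> not full
  row 1: 4 empty cells -> not full
  row 2: 1 empty cell -> not full
  row 3: 6 empty cells -> not full
  row 4: 0 empty cells -> FULL (clear)
  row 5: 4 empty cells -> not full
Total rows cleared: 1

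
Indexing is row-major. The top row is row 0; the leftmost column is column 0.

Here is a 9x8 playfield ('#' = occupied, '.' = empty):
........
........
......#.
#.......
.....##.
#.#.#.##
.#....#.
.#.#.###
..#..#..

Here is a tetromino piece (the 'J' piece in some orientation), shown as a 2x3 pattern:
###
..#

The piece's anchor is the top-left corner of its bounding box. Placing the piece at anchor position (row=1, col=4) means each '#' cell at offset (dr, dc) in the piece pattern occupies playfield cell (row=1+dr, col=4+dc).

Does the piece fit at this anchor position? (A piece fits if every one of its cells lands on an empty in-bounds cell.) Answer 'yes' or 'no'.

Answer: no

Derivation:
Check each piece cell at anchor (1, 4):
  offset (0,0) -> (1,4): empty -> OK
  offset (0,1) -> (1,5): empty -> OK
  offset (0,2) -> (1,6): empty -> OK
  offset (1,2) -> (2,6): occupied ('#') -> FAIL
All cells valid: no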